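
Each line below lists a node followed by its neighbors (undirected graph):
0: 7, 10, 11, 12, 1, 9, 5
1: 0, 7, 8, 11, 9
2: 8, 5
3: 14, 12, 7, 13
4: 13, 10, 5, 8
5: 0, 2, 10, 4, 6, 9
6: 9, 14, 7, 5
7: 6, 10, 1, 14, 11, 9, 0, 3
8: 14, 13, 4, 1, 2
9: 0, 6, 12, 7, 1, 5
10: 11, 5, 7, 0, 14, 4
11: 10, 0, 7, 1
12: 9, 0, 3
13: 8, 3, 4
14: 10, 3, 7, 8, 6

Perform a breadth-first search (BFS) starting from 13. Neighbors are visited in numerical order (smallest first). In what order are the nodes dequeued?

Visit 13; enqueue 3, 4, 8 → queue [3, 4, 8]
Visit 3; enqueue 7, 12, 14 → queue [4, 8, 7, 12, 14]
Visit 4; enqueue 5, 10 → queue [8, 7, 12, 14, 5, 10]
Visit 8; enqueue 1, 2 → queue [7, 12, 14, 5, 10, 1, 2]
Visit 7; enqueue 0, 6, 9, 11 → queue [12, 14, 5, 10, 1, 2, 0, 6, 9, 11]
Visit 12 → queue [14, 5, 10, 1, 2, 0, 6, 9, 11]
Visit 14 → queue [5, 10, 1, 2, 0, 6, 9, 11]
Visit 5 → queue [10, 1, 2, 0, 6, 9, 11]
Visit 10 → queue [1, 2, 0, 6, 9, 11]
Visit 1 → queue [2, 0, 6, 9, 11]
Visit 2 → queue [0, 6, 9, 11]
Visit 0 → queue [6, 9, 11]
Visit 6 → queue [9, 11]
Visit 9 → queue [11]
Visit 11 → queue []

13 -> 3 -> 4 -> 8 -> 7 -> 12 -> 14 -> 5 -> 10 -> 1 -> 2 -> 0 -> 6 -> 9 -> 11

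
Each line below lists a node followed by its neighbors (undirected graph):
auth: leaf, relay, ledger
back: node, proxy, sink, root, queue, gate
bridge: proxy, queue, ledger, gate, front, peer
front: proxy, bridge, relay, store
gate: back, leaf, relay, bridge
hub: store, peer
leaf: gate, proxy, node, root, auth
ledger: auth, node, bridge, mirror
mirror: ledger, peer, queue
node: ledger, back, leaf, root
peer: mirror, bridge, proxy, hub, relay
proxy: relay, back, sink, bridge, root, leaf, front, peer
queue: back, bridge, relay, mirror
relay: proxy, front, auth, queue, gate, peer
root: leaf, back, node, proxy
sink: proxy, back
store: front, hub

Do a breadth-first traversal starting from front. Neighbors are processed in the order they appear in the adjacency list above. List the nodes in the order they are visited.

front proxy bridge relay store back sink root leaf peer queue ledger gate auth hub node mirror

Visit front; enqueue proxy, bridge, relay, store → queue [proxy, bridge, relay, store]
Visit proxy; enqueue back, sink, root, leaf, peer → queue [bridge, relay, store, back, sink, root, leaf, peer]
Visit bridge; enqueue queue, ledger, gate → queue [relay, store, back, sink, root, leaf, peer, queue, ledger, gate]
Visit relay; enqueue auth → queue [store, back, sink, root, leaf, peer, queue, ledger, gate, auth]
Visit store; enqueue hub → queue [back, sink, root, leaf, peer, queue, ledger, gate, auth, hub]
Visit back; enqueue node → queue [sink, root, leaf, peer, queue, ledger, gate, auth, hub, node]
Visit sink → queue [root, leaf, peer, queue, ledger, gate, auth, hub, node]
Visit root → queue [leaf, peer, queue, ledger, gate, auth, hub, node]
Visit leaf → queue [peer, queue, ledger, gate, auth, hub, node]
Visit peer; enqueue mirror → queue [queue, ledger, gate, auth, hub, node, mirror]
Visit queue → queue [ledger, gate, auth, hub, node, mirror]
Visit ledger → queue [gate, auth, hub, node, mirror]
Visit gate → queue [auth, hub, node, mirror]
Visit auth → queue [hub, node, mirror]
Visit hub → queue [node, mirror]
Visit node → queue [mirror]
Visit mirror → queue []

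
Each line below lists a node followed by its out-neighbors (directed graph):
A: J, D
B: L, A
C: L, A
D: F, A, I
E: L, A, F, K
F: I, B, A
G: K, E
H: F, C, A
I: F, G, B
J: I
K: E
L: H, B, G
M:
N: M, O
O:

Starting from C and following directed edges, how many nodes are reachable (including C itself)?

12

BFS from C visits: C, A, L, D, J, B, G, H, F, I, E, K
Reachable nodes: 12 of 15 total.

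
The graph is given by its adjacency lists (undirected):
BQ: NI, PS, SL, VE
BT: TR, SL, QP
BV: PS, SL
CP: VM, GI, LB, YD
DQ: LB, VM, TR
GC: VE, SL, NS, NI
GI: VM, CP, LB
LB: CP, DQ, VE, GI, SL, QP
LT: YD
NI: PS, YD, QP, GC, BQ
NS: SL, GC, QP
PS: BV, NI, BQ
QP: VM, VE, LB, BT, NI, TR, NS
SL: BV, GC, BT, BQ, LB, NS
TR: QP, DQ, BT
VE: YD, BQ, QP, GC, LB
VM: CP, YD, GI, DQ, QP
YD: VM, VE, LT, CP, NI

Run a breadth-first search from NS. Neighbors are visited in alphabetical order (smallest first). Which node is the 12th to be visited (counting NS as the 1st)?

BV

Visit NS; enqueue GC, QP, SL → queue [GC, QP, SL]
Visit GC; enqueue NI, VE → queue [QP, SL, NI, VE]
Visit QP; enqueue BT, LB, TR, VM → queue [SL, NI, VE, BT, LB, TR, VM]
Visit SL; enqueue BQ, BV → queue [NI, VE, BT, LB, TR, VM, BQ, BV]
Visit NI; enqueue PS, YD → queue [VE, BT, LB, TR, VM, BQ, BV, PS, YD]
Visit VE → queue [BT, LB, TR, VM, BQ, BV, PS, YD]
Visit BT → queue [LB, TR, VM, BQ, BV, PS, YD]
Visit LB; enqueue CP, DQ, GI → queue [TR, VM, BQ, BV, PS, YD, CP, DQ, GI]
Visit TR → queue [VM, BQ, BV, PS, YD, CP, DQ, GI]
Visit VM → queue [BQ, BV, PS, YD, CP, DQ, GI]
Visit BQ → queue [BV, PS, YD, CP, DQ, GI]
Visit BV → queue [PS, YD, CP, DQ, GI]
Visit PS → queue [YD, CP, DQ, GI]
Visit YD; enqueue LT → queue [CP, DQ, GI, LT]
Visit CP → queue [DQ, GI, LT]
Visit DQ → queue [GI, LT]
Visit GI → queue [LT]
Visit LT → queue []

Visit order: NS, GC, QP, SL, NI, VE, BT, LB, TR, VM, BQ, BV, PS, YD, CP, DQ, GI, LT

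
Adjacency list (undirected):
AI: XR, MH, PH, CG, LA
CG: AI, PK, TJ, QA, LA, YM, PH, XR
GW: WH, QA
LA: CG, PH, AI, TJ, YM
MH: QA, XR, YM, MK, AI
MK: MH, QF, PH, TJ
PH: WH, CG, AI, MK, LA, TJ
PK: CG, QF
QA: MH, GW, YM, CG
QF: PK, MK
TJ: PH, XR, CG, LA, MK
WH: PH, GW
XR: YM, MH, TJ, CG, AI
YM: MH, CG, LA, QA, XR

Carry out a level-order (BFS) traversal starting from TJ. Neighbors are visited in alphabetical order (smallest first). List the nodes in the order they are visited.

Visit TJ; enqueue CG, LA, MK, PH, XR → queue [CG, LA, MK, PH, XR]
Visit CG; enqueue AI, PK, QA, YM → queue [LA, MK, PH, XR, AI, PK, QA, YM]
Visit LA → queue [MK, PH, XR, AI, PK, QA, YM]
Visit MK; enqueue MH, QF → queue [PH, XR, AI, PK, QA, YM, MH, QF]
Visit PH; enqueue WH → queue [XR, AI, PK, QA, YM, MH, QF, WH]
Visit XR → queue [AI, PK, QA, YM, MH, QF, WH]
Visit AI → queue [PK, QA, YM, MH, QF, WH]
Visit PK → queue [QA, YM, MH, QF, WH]
Visit QA; enqueue GW → queue [YM, MH, QF, WH, GW]
Visit YM → queue [MH, QF, WH, GW]
Visit MH → queue [QF, WH, GW]
Visit QF → queue [WH, GW]
Visit WH → queue [GW]
Visit GW → queue []

TJ -> CG -> LA -> MK -> PH -> XR -> AI -> PK -> QA -> YM -> MH -> QF -> WH -> GW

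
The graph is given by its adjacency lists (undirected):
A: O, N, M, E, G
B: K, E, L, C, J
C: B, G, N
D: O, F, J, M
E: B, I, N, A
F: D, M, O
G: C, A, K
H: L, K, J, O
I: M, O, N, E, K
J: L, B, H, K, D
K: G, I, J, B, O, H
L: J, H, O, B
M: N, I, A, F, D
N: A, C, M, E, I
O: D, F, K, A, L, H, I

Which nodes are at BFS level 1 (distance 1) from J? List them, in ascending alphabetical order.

Level 0: J
Level 1: B, D, H, K, L
Level 2: C, E, F, G, I, M, O
Level 3: A, N

B, D, H, K, L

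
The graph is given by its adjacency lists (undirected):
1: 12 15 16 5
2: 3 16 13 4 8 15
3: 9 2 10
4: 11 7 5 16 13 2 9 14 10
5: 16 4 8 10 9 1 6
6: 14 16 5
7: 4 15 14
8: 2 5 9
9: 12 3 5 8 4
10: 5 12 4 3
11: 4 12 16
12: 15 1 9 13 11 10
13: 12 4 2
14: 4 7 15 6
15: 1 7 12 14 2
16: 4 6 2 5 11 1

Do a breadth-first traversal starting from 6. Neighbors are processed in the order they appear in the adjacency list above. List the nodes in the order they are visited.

6, 14, 16, 5, 4, 7, 15, 2, 11, 1, 8, 10, 9, 13, 12, 3

Visit 6; enqueue 14, 16, 5 → queue [14, 16, 5]
Visit 14; enqueue 4, 7, 15 → queue [16, 5, 4, 7, 15]
Visit 16; enqueue 2, 11, 1 → queue [5, 4, 7, 15, 2, 11, 1]
Visit 5; enqueue 8, 10, 9 → queue [4, 7, 15, 2, 11, 1, 8, 10, 9]
Visit 4; enqueue 13 → queue [7, 15, 2, 11, 1, 8, 10, 9, 13]
Visit 7 → queue [15, 2, 11, 1, 8, 10, 9, 13]
Visit 15; enqueue 12 → queue [2, 11, 1, 8, 10, 9, 13, 12]
Visit 2; enqueue 3 → queue [11, 1, 8, 10, 9, 13, 12, 3]
Visit 11 → queue [1, 8, 10, 9, 13, 12, 3]
Visit 1 → queue [8, 10, 9, 13, 12, 3]
Visit 8 → queue [10, 9, 13, 12, 3]
Visit 10 → queue [9, 13, 12, 3]
Visit 9 → queue [13, 12, 3]
Visit 13 → queue [12, 3]
Visit 12 → queue [3]
Visit 3 → queue []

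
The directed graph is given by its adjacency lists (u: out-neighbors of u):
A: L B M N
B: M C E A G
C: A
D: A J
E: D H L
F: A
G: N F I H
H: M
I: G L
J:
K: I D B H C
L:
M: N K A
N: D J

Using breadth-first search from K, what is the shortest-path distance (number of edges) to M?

Level 0: K
Level 1: B, C, D, H, I
Level 2: A, E, G, J, L, M
Level 3: F, N
M first appears at level 2.

2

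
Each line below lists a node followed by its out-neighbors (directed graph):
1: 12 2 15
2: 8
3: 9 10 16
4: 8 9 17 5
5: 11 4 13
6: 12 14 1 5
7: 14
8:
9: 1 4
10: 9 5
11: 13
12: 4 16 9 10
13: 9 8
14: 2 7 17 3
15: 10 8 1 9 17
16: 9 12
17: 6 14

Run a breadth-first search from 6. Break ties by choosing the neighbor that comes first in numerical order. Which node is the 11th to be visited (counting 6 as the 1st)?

9

Visit 6; enqueue 1, 5, 12, 14 → queue [1, 5, 12, 14]
Visit 1; enqueue 2, 15 → queue [5, 12, 14, 2, 15]
Visit 5; enqueue 4, 11, 13 → queue [12, 14, 2, 15, 4, 11, 13]
Visit 12; enqueue 9, 10, 16 → queue [14, 2, 15, 4, 11, 13, 9, 10, 16]
Visit 14; enqueue 3, 7, 17 → queue [2, 15, 4, 11, 13, 9, 10, 16, 3, 7, 17]
Visit 2; enqueue 8 → queue [15, 4, 11, 13, 9, 10, 16, 3, 7, 17, 8]
Visit 15 → queue [4, 11, 13, 9, 10, 16, 3, 7, 17, 8]
Visit 4 → queue [11, 13, 9, 10, 16, 3, 7, 17, 8]
Visit 11 → queue [13, 9, 10, 16, 3, 7, 17, 8]
Visit 13 → queue [9, 10, 16, 3, 7, 17, 8]
Visit 9 → queue [10, 16, 3, 7, 17, 8]
Visit 10 → queue [16, 3, 7, 17, 8]
Visit 16 → queue [3, 7, 17, 8]
Visit 3 → queue [7, 17, 8]
Visit 7 → queue [17, 8]
Visit 17 → queue [8]
Visit 8 → queue []

Visit order: 6, 1, 5, 12, 14, 2, 15, 4, 11, 13, 9, 10, 16, 3, 7, 17, 8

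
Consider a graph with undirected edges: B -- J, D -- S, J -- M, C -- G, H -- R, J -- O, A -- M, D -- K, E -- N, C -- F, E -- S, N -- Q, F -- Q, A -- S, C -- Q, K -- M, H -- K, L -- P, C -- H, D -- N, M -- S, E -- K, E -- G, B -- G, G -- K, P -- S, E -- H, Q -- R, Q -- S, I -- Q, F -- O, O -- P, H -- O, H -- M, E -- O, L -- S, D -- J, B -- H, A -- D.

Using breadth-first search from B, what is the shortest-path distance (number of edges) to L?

4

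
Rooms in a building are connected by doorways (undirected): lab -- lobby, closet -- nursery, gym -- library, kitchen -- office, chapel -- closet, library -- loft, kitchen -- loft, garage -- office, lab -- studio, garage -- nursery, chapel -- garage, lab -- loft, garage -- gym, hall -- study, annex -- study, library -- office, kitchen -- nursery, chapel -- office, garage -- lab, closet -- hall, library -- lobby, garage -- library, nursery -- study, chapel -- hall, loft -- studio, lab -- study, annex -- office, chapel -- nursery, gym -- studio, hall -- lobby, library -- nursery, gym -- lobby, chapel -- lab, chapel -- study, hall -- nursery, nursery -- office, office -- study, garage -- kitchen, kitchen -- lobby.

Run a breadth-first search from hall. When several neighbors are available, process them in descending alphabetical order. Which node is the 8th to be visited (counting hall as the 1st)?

Visit hall; enqueue study, nursery, lobby, closet, chapel → queue [study, nursery, lobby, closet, chapel]
Visit study; enqueue office, lab, annex → queue [nursery, lobby, closet, chapel, office, lab, annex]
Visit nursery; enqueue library, kitchen, garage → queue [lobby, closet, chapel, office, lab, annex, library, kitchen, garage]
Visit lobby; enqueue gym → queue [closet, chapel, office, lab, annex, library, kitchen, garage, gym]
Visit closet → queue [chapel, office, lab, annex, library, kitchen, garage, gym]
Visit chapel → queue [office, lab, annex, library, kitchen, garage, gym]
Visit office → queue [lab, annex, library, kitchen, garage, gym]
Visit lab; enqueue studio, loft → queue [annex, library, kitchen, garage, gym, studio, loft]
Visit annex → queue [library, kitchen, garage, gym, studio, loft]
Visit library → queue [kitchen, garage, gym, studio, loft]
Visit kitchen → queue [garage, gym, studio, loft]
Visit garage → queue [gym, studio, loft]
Visit gym → queue [studio, loft]
Visit studio → queue [loft]
Visit loft → queue []

Visit order: hall, study, nursery, lobby, closet, chapel, office, lab, annex, library, kitchen, garage, gym, studio, loft

lab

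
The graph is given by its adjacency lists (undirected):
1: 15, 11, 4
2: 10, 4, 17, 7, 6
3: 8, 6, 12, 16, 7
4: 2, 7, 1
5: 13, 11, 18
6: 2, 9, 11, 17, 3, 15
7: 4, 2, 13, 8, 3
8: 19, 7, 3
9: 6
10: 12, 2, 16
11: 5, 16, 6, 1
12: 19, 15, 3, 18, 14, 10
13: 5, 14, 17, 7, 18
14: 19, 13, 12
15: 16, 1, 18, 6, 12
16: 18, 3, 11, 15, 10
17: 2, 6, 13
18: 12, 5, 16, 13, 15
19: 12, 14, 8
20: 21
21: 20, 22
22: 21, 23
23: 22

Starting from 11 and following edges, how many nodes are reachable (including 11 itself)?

19

BFS from 11 visits: 11, 5, 16, 6, 1, 13, 18, 3, 15, 10, 2, 9, 17, 4, 14, 7, 12, 8, 19
Reachable nodes: 19 of 23 total.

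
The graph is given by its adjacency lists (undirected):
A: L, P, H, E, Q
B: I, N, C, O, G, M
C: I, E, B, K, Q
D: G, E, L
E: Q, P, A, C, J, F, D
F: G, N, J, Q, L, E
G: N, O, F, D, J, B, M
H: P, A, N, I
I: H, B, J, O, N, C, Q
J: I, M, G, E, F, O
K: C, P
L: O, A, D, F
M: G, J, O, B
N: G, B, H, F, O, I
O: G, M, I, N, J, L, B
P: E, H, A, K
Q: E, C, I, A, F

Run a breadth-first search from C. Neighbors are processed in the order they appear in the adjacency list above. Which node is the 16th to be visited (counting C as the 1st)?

Visit C; enqueue I, E, B, K, Q → queue [I, E, B, K, Q]
Visit I; enqueue H, J, O, N → queue [E, B, K, Q, H, J, O, N]
Visit E; enqueue P, A, F, D → queue [B, K, Q, H, J, O, N, P, A, F, D]
Visit B; enqueue G, M → queue [K, Q, H, J, O, N, P, A, F, D, G, M]
Visit K → queue [Q, H, J, O, N, P, A, F, D, G, M]
Visit Q → queue [H, J, O, N, P, A, F, D, G, M]
Visit H → queue [J, O, N, P, A, F, D, G, M]
Visit J → queue [O, N, P, A, F, D, G, M]
Visit O; enqueue L → queue [N, P, A, F, D, G, M, L]
Visit N → queue [P, A, F, D, G, M, L]
Visit P → queue [A, F, D, G, M, L]
Visit A → queue [F, D, G, M, L]
Visit F → queue [D, G, M, L]
Visit D → queue [G, M, L]
Visit G → queue [M, L]
Visit M → queue [L]
Visit L → queue []

Visit order: C, I, E, B, K, Q, H, J, O, N, P, A, F, D, G, M, L

M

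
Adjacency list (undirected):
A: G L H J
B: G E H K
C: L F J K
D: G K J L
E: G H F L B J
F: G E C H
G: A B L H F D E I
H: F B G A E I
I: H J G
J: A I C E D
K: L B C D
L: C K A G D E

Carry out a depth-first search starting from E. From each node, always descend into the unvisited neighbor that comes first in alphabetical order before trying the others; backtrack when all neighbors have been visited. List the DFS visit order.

E, B, G, A, H, F, C, J, D, K, L, I

Visit E
E → B
B → G
G → A
A → H
H → F
F → C
C → J
J → D
D → K
K → L
J → I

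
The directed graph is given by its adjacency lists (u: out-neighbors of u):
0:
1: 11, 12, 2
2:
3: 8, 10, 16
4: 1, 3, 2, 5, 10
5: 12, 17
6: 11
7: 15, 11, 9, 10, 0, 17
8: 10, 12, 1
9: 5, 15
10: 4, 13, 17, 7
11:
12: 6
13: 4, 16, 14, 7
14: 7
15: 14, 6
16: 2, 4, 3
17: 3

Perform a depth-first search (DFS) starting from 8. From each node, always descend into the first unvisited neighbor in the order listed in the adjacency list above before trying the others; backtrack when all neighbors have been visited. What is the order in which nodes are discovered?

8, 10, 4, 1, 11, 12, 6, 2, 3, 16, 5, 17, 13, 14, 7, 15, 9, 0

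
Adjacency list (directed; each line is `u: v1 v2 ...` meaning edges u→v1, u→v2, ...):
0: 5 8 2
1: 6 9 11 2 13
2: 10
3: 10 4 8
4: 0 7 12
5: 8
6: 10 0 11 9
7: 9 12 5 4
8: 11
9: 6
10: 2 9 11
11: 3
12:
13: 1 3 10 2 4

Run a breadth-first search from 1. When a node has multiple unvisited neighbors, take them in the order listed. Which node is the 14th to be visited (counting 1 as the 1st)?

12

Visit 1; enqueue 6, 9, 11, 2, 13 → queue [6, 9, 11, 2, 13]
Visit 6; enqueue 10, 0 → queue [9, 11, 2, 13, 10, 0]
Visit 9 → queue [11, 2, 13, 10, 0]
Visit 11; enqueue 3 → queue [2, 13, 10, 0, 3]
Visit 2 → queue [13, 10, 0, 3]
Visit 13; enqueue 4 → queue [10, 0, 3, 4]
Visit 10 → queue [0, 3, 4]
Visit 0; enqueue 5, 8 → queue [3, 4, 5, 8]
Visit 3 → queue [4, 5, 8]
Visit 4; enqueue 7, 12 → queue [5, 8, 7, 12]
Visit 5 → queue [8, 7, 12]
Visit 8 → queue [7, 12]
Visit 7 → queue [12]
Visit 12 → queue []

Visit order: 1, 6, 9, 11, 2, 13, 10, 0, 3, 4, 5, 8, 7, 12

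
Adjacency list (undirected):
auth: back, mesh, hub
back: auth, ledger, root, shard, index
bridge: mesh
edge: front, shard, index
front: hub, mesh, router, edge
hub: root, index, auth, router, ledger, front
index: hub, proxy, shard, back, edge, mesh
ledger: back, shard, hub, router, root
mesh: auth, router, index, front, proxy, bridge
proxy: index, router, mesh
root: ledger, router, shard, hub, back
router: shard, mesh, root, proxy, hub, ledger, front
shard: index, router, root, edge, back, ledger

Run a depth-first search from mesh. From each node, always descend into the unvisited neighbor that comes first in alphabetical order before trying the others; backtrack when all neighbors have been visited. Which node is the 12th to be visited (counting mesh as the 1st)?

shard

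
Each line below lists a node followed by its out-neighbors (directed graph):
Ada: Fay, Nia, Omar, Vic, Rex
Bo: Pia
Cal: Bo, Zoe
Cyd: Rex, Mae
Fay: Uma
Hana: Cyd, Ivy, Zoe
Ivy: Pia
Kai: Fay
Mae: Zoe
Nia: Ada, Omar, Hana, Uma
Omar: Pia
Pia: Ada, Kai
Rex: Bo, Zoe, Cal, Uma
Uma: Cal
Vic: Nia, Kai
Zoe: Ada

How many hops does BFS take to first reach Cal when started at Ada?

2

Level 0: Ada
Level 1: Fay, Nia, Omar, Rex, Vic
Level 2: Bo, Cal, Hana, Kai, Pia, Uma, Zoe
Level 3: Cyd, Ivy
Level 4: Mae
Cal first appears at level 2.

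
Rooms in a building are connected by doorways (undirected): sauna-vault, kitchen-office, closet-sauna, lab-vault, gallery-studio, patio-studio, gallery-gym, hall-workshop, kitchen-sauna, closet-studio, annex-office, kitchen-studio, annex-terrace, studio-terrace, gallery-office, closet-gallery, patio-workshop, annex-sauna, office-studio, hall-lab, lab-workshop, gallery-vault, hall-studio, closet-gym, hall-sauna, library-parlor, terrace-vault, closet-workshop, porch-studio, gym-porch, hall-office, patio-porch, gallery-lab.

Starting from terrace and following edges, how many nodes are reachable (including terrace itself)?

BFS from terrace visits: terrace, annex, studio, vault, office, sauna, closet, gallery, hall, kitchen, patio, porch, lab, gym, workshop
Reachable nodes: 15 of 17 total.

15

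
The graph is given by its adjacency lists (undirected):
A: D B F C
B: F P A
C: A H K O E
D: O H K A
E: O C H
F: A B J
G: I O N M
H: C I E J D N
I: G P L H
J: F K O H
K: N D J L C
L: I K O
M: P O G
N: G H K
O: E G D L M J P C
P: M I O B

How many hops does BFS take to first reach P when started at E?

Level 0: E
Level 1: C, H, O
Level 2: A, D, G, I, J, K, L, M, N, P
Level 3: B, F
P first appears at level 2.

2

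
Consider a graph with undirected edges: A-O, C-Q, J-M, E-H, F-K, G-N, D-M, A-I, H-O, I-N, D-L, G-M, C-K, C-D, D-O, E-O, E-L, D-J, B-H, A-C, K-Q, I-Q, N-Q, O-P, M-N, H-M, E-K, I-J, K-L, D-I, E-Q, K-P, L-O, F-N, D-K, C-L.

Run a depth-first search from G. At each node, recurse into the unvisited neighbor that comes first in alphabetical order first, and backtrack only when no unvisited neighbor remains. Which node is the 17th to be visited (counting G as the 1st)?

Visit G
G → M
M → D
D → C
C → A
A → I
I → J
I → N
N → F
F → K
K → E
E → H
H → B
H → O
O → L
O → P
E → Q

Visit order: G, M, D, C, A, I, J, N, F, K, E, H, B, O, L, P, Q

Q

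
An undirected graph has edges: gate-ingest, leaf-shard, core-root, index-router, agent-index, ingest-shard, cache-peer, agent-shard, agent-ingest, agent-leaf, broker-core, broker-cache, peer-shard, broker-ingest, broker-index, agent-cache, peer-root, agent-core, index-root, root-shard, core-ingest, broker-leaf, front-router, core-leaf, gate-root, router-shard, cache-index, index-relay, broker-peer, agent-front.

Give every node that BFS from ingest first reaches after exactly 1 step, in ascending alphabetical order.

Level 0: ingest
Level 1: agent, broker, core, gate, shard
Level 2: cache, front, index, leaf, peer, root, router
Level 3: relay

agent, broker, core, gate, shard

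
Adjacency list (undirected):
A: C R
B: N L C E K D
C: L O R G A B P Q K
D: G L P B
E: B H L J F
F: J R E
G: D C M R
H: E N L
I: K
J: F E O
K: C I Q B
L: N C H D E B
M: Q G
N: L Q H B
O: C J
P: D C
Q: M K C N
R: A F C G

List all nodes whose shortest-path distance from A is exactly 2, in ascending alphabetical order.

B, F, G, K, L, O, P, Q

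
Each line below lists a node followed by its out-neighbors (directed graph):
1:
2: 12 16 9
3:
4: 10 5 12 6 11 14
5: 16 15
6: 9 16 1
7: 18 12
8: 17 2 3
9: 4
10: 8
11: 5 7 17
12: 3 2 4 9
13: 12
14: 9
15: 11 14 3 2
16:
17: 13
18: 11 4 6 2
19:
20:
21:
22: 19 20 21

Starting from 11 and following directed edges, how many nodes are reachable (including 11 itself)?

BFS from 11 visits: 11, 5, 7, 17, 16, 15, 18, 12, 13, 14, 3, 2, 4, 6, 9, 10, 1, 8
Reachable nodes: 18 of 22 total.

18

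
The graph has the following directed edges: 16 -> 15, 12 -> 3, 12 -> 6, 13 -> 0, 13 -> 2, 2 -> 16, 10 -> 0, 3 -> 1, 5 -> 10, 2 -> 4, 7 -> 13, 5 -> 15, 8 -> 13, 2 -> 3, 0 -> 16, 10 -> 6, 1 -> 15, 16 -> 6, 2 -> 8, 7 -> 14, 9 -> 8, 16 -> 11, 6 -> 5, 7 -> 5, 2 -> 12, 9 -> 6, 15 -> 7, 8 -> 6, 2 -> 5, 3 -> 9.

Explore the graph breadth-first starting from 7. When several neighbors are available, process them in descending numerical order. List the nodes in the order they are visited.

Visit 7; enqueue 14, 13, 5 → queue [14, 13, 5]
Visit 14 → queue [13, 5]
Visit 13; enqueue 2, 0 → queue [5, 2, 0]
Visit 5; enqueue 15, 10 → queue [2, 0, 15, 10]
Visit 2; enqueue 16, 12, 8, 4, 3 → queue [0, 15, 10, 16, 12, 8, 4, 3]
Visit 0 → queue [15, 10, 16, 12, 8, 4, 3]
Visit 15 → queue [10, 16, 12, 8, 4, 3]
Visit 10; enqueue 6 → queue [16, 12, 8, 4, 3, 6]
Visit 16; enqueue 11 → queue [12, 8, 4, 3, 6, 11]
Visit 12 → queue [8, 4, 3, 6, 11]
Visit 8 → queue [4, 3, 6, 11]
Visit 4 → queue [3, 6, 11]
Visit 3; enqueue 9, 1 → queue [6, 11, 9, 1]
Visit 6 → queue [11, 9, 1]
Visit 11 → queue [9, 1]
Visit 9 → queue [1]
Visit 1 → queue []

7, 14, 13, 5, 2, 0, 15, 10, 16, 12, 8, 4, 3, 6, 11, 9, 1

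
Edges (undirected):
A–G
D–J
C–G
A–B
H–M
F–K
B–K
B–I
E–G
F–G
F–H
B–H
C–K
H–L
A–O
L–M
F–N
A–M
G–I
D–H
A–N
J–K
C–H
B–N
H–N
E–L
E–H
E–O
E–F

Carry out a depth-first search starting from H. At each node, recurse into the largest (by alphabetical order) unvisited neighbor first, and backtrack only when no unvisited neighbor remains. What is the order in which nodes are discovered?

H N F K J D C G I B A O E L M

Visit H
H → N
N → F
F → K
K → J
J → D
K → C
C → G
G → I
I → B
B → A
A → O
O → E
E → L
L → M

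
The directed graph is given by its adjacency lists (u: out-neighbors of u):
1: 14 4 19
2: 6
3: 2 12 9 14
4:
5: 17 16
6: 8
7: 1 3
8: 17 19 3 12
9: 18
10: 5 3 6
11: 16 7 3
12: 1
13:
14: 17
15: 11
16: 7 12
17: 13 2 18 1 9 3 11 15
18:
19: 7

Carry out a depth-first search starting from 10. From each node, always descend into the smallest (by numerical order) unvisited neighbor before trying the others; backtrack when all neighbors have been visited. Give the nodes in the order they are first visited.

Visit 10
10 → 3
3 → 2
2 → 6
6 → 8
8 → 12
12 → 1
1 → 4
1 → 14
14 → 17
17 → 9
9 → 18
17 → 11
11 → 7
11 → 16
17 → 13
17 → 15
1 → 19
10 → 5

10 -> 3 -> 2 -> 6 -> 8 -> 12 -> 1 -> 4 -> 14 -> 17 -> 9 -> 18 -> 11 -> 7 -> 16 -> 13 -> 15 -> 19 -> 5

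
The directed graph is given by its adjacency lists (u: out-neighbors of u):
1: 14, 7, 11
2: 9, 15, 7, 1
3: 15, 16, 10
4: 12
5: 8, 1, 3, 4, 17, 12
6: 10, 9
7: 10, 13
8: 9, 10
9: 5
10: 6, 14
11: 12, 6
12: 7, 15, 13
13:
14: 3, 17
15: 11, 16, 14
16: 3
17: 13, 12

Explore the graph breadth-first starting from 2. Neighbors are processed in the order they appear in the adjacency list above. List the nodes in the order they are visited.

2, 9, 15, 7, 1, 5, 11, 16, 14, 10, 13, 8, 3, 4, 17, 12, 6

Visit 2; enqueue 9, 15, 7, 1 → queue [9, 15, 7, 1]
Visit 9; enqueue 5 → queue [15, 7, 1, 5]
Visit 15; enqueue 11, 16, 14 → queue [7, 1, 5, 11, 16, 14]
Visit 7; enqueue 10, 13 → queue [1, 5, 11, 16, 14, 10, 13]
Visit 1 → queue [5, 11, 16, 14, 10, 13]
Visit 5; enqueue 8, 3, 4, 17, 12 → queue [11, 16, 14, 10, 13, 8, 3, 4, 17, 12]
Visit 11; enqueue 6 → queue [16, 14, 10, 13, 8, 3, 4, 17, 12, 6]
Visit 16 → queue [14, 10, 13, 8, 3, 4, 17, 12, 6]
Visit 14 → queue [10, 13, 8, 3, 4, 17, 12, 6]
Visit 10 → queue [13, 8, 3, 4, 17, 12, 6]
Visit 13 → queue [8, 3, 4, 17, 12, 6]
Visit 8 → queue [3, 4, 17, 12, 6]
Visit 3 → queue [4, 17, 12, 6]
Visit 4 → queue [17, 12, 6]
Visit 17 → queue [12, 6]
Visit 12 → queue [6]
Visit 6 → queue []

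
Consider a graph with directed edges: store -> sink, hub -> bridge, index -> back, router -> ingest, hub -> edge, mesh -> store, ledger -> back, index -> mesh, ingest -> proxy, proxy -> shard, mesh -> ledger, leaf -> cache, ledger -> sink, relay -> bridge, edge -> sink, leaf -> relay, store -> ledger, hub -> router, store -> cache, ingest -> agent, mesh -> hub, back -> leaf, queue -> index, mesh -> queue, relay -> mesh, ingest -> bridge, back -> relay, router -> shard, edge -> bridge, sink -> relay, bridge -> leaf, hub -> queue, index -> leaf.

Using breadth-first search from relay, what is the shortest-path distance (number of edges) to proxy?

5

Level 0: relay
Level 1: bridge, mesh
Level 2: hub, leaf, ledger, queue, store
Level 3: back, cache, edge, index, router, sink
Level 4: ingest, shard
Level 5: agent, proxy
proxy first appears at level 5.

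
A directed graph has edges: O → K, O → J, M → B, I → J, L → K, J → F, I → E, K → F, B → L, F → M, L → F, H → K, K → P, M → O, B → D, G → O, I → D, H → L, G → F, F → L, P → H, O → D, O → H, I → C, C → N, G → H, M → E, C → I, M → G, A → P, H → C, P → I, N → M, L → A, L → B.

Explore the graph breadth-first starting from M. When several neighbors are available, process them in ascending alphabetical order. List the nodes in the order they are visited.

M B E G O D L F H J K A C P I N

Visit M; enqueue B, E, G, O → queue [B, E, G, O]
Visit B; enqueue D, L → queue [E, G, O, D, L]
Visit E → queue [G, O, D, L]
Visit G; enqueue F, H → queue [O, D, L, F, H]
Visit O; enqueue J, K → queue [D, L, F, H, J, K]
Visit D → queue [L, F, H, J, K]
Visit L; enqueue A → queue [F, H, J, K, A]
Visit F → queue [H, J, K, A]
Visit H; enqueue C → queue [J, K, A, C]
Visit J → queue [K, A, C]
Visit K; enqueue P → queue [A, C, P]
Visit A → queue [C, P]
Visit C; enqueue I, N → queue [P, I, N]
Visit P → queue [I, N]
Visit I → queue [N]
Visit N → queue []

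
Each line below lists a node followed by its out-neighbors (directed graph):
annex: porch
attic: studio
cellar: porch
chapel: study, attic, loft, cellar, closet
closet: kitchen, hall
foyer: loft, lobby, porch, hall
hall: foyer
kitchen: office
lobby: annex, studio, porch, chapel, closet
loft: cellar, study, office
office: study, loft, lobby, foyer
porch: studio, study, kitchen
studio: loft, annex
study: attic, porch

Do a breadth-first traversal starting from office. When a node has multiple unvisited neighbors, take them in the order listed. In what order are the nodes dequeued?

Visit office; enqueue study, loft, lobby, foyer → queue [study, loft, lobby, foyer]
Visit study; enqueue attic, porch → queue [loft, lobby, foyer, attic, porch]
Visit loft; enqueue cellar → queue [lobby, foyer, attic, porch, cellar]
Visit lobby; enqueue annex, studio, chapel, closet → queue [foyer, attic, porch, cellar, annex, studio, chapel, closet]
Visit foyer; enqueue hall → queue [attic, porch, cellar, annex, studio, chapel, closet, hall]
Visit attic → queue [porch, cellar, annex, studio, chapel, closet, hall]
Visit porch; enqueue kitchen → queue [cellar, annex, studio, chapel, closet, hall, kitchen]
Visit cellar → queue [annex, studio, chapel, closet, hall, kitchen]
Visit annex → queue [studio, chapel, closet, hall, kitchen]
Visit studio → queue [chapel, closet, hall, kitchen]
Visit chapel → queue [closet, hall, kitchen]
Visit closet → queue [hall, kitchen]
Visit hall → queue [kitchen]
Visit kitchen → queue []

office study loft lobby foyer attic porch cellar annex studio chapel closet hall kitchen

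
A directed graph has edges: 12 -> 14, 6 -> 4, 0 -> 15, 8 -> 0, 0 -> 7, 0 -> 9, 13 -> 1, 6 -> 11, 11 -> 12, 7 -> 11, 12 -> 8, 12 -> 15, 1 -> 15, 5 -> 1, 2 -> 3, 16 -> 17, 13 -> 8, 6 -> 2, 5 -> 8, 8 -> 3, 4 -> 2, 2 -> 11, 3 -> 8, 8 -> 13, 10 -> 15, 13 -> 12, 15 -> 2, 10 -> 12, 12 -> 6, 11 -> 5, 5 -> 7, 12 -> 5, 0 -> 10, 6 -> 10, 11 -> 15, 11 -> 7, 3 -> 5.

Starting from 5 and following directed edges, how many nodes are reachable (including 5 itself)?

16

BFS from 5 visits: 5, 8, 7, 1, 13, 3, 0, 11, 15, 12, 10, 9, 2, 14, 6, 4
Reachable nodes: 16 of 18 total.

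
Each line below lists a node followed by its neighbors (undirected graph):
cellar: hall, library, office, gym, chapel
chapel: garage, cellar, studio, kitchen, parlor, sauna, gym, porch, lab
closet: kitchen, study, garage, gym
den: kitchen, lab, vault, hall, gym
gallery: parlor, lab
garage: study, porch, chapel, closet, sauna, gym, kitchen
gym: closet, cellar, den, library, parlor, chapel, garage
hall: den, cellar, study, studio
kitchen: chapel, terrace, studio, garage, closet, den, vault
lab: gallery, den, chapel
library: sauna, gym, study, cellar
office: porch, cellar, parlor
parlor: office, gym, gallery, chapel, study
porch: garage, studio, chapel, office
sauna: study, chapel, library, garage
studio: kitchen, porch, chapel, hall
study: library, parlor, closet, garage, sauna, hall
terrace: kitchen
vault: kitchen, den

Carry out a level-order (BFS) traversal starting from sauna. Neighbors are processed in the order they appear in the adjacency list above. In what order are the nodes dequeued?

sauna, study, chapel, library, garage, parlor, closet, hall, cellar, studio, kitchen, gym, porch, lab, office, gallery, den, terrace, vault

Visit sauna; enqueue study, chapel, library, garage → queue [study, chapel, library, garage]
Visit study; enqueue parlor, closet, hall → queue [chapel, library, garage, parlor, closet, hall]
Visit chapel; enqueue cellar, studio, kitchen, gym, porch, lab → queue [library, garage, parlor, closet, hall, cellar, studio, kitchen, gym, porch, lab]
Visit library → queue [garage, parlor, closet, hall, cellar, studio, kitchen, gym, porch, lab]
Visit garage → queue [parlor, closet, hall, cellar, studio, kitchen, gym, porch, lab]
Visit parlor; enqueue office, gallery → queue [closet, hall, cellar, studio, kitchen, gym, porch, lab, office, gallery]
Visit closet → queue [hall, cellar, studio, kitchen, gym, porch, lab, office, gallery]
Visit hall; enqueue den → queue [cellar, studio, kitchen, gym, porch, lab, office, gallery, den]
Visit cellar → queue [studio, kitchen, gym, porch, lab, office, gallery, den]
Visit studio → queue [kitchen, gym, porch, lab, office, gallery, den]
Visit kitchen; enqueue terrace, vault → queue [gym, porch, lab, office, gallery, den, terrace, vault]
Visit gym → queue [porch, lab, office, gallery, den, terrace, vault]
Visit porch → queue [lab, office, gallery, den, terrace, vault]
Visit lab → queue [office, gallery, den, terrace, vault]
Visit office → queue [gallery, den, terrace, vault]
Visit gallery → queue [den, terrace, vault]
Visit den → queue [terrace, vault]
Visit terrace → queue [vault]
Visit vault → queue []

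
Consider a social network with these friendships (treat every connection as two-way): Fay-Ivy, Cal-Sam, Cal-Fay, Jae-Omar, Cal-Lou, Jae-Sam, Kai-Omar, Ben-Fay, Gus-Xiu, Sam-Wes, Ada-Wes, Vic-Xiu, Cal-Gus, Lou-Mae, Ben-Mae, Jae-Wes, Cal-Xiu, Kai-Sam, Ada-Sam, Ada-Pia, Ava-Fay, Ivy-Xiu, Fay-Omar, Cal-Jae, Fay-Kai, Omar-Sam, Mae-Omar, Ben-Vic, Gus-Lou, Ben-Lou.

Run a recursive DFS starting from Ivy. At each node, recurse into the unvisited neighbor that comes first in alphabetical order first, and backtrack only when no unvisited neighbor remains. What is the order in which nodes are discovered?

Ivy → Fay → Ava → Ben → Lou → Cal → Gus → Xiu → Vic → Jae → Omar → Kai → Sam → Ada → Pia → Wes → Mae

Visit Ivy
Ivy → Fay
Fay → Ava
Fay → Ben
Ben → Lou
Lou → Cal
Cal → Gus
Gus → Xiu
Xiu → Vic
Cal → Jae
Jae → Omar
Omar → Kai
Kai → Sam
Sam → Ada
Ada → Pia
Ada → Wes
Omar → Mae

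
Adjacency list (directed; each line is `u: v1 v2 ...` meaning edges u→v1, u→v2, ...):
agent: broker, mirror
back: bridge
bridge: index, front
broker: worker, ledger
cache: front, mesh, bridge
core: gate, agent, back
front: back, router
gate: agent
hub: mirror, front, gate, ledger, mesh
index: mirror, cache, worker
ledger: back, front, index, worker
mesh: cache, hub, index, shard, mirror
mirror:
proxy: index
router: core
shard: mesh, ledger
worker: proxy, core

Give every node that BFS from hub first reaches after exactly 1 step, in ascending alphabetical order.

front, gate, ledger, mesh, mirror

Level 0: hub
Level 1: front, gate, ledger, mesh, mirror
Level 2: agent, back, cache, index, router, shard, worker
Level 3: bridge, broker, core, proxy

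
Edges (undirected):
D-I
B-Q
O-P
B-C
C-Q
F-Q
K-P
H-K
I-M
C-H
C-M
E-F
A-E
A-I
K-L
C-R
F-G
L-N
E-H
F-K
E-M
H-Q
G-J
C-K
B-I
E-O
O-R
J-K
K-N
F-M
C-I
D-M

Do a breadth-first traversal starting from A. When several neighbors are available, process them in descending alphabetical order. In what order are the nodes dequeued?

A → I → E → M → D → C → B → O → H → F → R → Q → K → P → G → N → L → J

Visit A; enqueue I, E → queue [I, E]
Visit I; enqueue M, D, C, B → queue [E, M, D, C, B]
Visit E; enqueue O, H, F → queue [M, D, C, B, O, H, F]
Visit M → queue [D, C, B, O, H, F]
Visit D → queue [C, B, O, H, F]
Visit C; enqueue R, Q, K → queue [B, O, H, F, R, Q, K]
Visit B → queue [O, H, F, R, Q, K]
Visit O; enqueue P → queue [H, F, R, Q, K, P]
Visit H → queue [F, R, Q, K, P]
Visit F; enqueue G → queue [R, Q, K, P, G]
Visit R → queue [Q, K, P, G]
Visit Q → queue [K, P, G]
Visit K; enqueue N, L, J → queue [P, G, N, L, J]
Visit P → queue [G, N, L, J]
Visit G → queue [N, L, J]
Visit N → queue [L, J]
Visit L → queue [J]
Visit J → queue []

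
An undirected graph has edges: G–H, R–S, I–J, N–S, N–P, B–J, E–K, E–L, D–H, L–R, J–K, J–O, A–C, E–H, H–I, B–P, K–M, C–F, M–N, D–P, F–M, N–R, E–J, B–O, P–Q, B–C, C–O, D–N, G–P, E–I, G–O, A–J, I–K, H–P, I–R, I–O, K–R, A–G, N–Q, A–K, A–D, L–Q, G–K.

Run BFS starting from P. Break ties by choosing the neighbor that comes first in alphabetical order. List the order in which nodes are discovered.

P B D G H N Q C J O A K E I M R S L F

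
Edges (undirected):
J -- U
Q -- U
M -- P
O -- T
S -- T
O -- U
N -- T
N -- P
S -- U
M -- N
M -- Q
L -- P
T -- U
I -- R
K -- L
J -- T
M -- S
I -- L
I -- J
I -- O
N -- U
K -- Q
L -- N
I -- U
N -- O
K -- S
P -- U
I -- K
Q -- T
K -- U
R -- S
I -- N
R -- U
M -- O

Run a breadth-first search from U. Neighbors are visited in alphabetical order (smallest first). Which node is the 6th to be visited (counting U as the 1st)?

O

Visit U; enqueue I, J, K, N, O, P, Q, R, S, T → queue [I, J, K, N, O, P, Q, R, S, T]
Visit I; enqueue L → queue [J, K, N, O, P, Q, R, S, T, L]
Visit J → queue [K, N, O, P, Q, R, S, T, L]
Visit K → queue [N, O, P, Q, R, S, T, L]
Visit N; enqueue M → queue [O, P, Q, R, S, T, L, M]
Visit O → queue [P, Q, R, S, T, L, M]
Visit P → queue [Q, R, S, T, L, M]
Visit Q → queue [R, S, T, L, M]
Visit R → queue [S, T, L, M]
Visit S → queue [T, L, M]
Visit T → queue [L, M]
Visit L → queue [M]
Visit M → queue []

Visit order: U, I, J, K, N, O, P, Q, R, S, T, L, M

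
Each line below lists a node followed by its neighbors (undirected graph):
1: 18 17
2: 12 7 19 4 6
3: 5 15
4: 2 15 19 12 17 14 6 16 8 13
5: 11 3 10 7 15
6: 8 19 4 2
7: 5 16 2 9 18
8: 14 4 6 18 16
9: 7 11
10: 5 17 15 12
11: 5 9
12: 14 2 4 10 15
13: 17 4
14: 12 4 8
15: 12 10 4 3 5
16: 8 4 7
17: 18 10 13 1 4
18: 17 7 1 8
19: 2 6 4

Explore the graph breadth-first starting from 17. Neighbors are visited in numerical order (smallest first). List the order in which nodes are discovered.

Visit 17; enqueue 1, 4, 10, 13, 18 → queue [1, 4, 10, 13, 18]
Visit 1 → queue [4, 10, 13, 18]
Visit 4; enqueue 2, 6, 8, 12, 14, 15, 16, 19 → queue [10, 13, 18, 2, 6, 8, 12, 14, 15, 16, 19]
Visit 10; enqueue 5 → queue [13, 18, 2, 6, 8, 12, 14, 15, 16, 19, 5]
Visit 13 → queue [18, 2, 6, 8, 12, 14, 15, 16, 19, 5]
Visit 18; enqueue 7 → queue [2, 6, 8, 12, 14, 15, 16, 19, 5, 7]
Visit 2 → queue [6, 8, 12, 14, 15, 16, 19, 5, 7]
Visit 6 → queue [8, 12, 14, 15, 16, 19, 5, 7]
Visit 8 → queue [12, 14, 15, 16, 19, 5, 7]
Visit 12 → queue [14, 15, 16, 19, 5, 7]
Visit 14 → queue [15, 16, 19, 5, 7]
Visit 15; enqueue 3 → queue [16, 19, 5, 7, 3]
Visit 16 → queue [19, 5, 7, 3]
Visit 19 → queue [5, 7, 3]
Visit 5; enqueue 11 → queue [7, 3, 11]
Visit 7; enqueue 9 → queue [3, 11, 9]
Visit 3 → queue [11, 9]
Visit 11 → queue [9]
Visit 9 → queue []

17, 1, 4, 10, 13, 18, 2, 6, 8, 12, 14, 15, 16, 19, 5, 7, 3, 11, 9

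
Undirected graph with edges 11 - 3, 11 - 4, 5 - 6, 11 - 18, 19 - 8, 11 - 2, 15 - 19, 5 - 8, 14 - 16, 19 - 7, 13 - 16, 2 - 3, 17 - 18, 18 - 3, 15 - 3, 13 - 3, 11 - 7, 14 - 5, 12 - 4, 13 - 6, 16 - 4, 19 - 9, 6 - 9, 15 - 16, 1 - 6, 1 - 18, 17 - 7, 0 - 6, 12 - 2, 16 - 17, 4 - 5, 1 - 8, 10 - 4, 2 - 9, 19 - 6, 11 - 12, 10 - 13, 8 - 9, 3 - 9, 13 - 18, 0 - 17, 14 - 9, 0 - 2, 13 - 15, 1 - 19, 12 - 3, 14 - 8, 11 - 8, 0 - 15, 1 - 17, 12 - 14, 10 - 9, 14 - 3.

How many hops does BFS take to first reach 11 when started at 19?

2

Level 0: 19
Level 1: 1, 6, 7, 8, 9, 15
Level 2: 0, 2, 3, 5, 10, 11, 13, 14, 16, 17, 18
Level 3: 4, 12
11 first appears at level 2.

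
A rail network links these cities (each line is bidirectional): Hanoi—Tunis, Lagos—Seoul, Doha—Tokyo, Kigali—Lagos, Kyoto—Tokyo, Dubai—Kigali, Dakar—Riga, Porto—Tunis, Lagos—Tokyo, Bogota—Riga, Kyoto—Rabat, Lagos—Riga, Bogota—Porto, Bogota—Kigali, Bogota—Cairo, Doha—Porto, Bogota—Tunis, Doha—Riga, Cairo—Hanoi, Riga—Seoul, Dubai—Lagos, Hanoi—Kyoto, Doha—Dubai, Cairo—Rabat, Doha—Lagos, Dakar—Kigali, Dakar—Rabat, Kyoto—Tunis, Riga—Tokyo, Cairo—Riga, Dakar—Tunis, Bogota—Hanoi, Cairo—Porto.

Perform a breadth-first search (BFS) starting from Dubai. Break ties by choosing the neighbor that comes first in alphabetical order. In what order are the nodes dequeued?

Dubai, Doha, Kigali, Lagos, Porto, Riga, Tokyo, Bogota, Dakar, Seoul, Cairo, Tunis, Kyoto, Hanoi, Rabat

Visit Dubai; enqueue Doha, Kigali, Lagos → queue [Doha, Kigali, Lagos]
Visit Doha; enqueue Porto, Riga, Tokyo → queue [Kigali, Lagos, Porto, Riga, Tokyo]
Visit Kigali; enqueue Bogota, Dakar → queue [Lagos, Porto, Riga, Tokyo, Bogota, Dakar]
Visit Lagos; enqueue Seoul → queue [Porto, Riga, Tokyo, Bogota, Dakar, Seoul]
Visit Porto; enqueue Cairo, Tunis → queue [Riga, Tokyo, Bogota, Dakar, Seoul, Cairo, Tunis]
Visit Riga → queue [Tokyo, Bogota, Dakar, Seoul, Cairo, Tunis]
Visit Tokyo; enqueue Kyoto → queue [Bogota, Dakar, Seoul, Cairo, Tunis, Kyoto]
Visit Bogota; enqueue Hanoi → queue [Dakar, Seoul, Cairo, Tunis, Kyoto, Hanoi]
Visit Dakar; enqueue Rabat → queue [Seoul, Cairo, Tunis, Kyoto, Hanoi, Rabat]
Visit Seoul → queue [Cairo, Tunis, Kyoto, Hanoi, Rabat]
Visit Cairo → queue [Tunis, Kyoto, Hanoi, Rabat]
Visit Tunis → queue [Kyoto, Hanoi, Rabat]
Visit Kyoto → queue [Hanoi, Rabat]
Visit Hanoi → queue [Rabat]
Visit Rabat → queue []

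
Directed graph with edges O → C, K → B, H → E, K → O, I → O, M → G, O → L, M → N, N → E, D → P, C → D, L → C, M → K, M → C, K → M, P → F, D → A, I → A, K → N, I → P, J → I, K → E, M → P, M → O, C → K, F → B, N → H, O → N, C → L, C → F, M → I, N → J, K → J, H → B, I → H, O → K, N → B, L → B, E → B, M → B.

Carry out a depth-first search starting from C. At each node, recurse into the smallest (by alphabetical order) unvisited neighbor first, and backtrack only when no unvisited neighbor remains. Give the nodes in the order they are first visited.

Visit C
C → D
D → A
D → P
P → F
F → B
C → K
K → E
K → J
J → I
I → H
I → O
O → L
O → N
K → M
M → G

C -> D -> A -> P -> F -> B -> K -> E -> J -> I -> H -> O -> L -> N -> M -> G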